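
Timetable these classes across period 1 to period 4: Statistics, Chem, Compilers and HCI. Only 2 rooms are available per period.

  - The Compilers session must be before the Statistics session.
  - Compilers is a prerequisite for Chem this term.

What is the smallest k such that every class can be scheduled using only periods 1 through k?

2 periods

The precedence chain requires at least 2 distinct periods.
With at most 2 per period and 4 classes, at least 2 periods are needed.
2 works (last occupied period: period 2): for example Chem -> period 2; Compilers -> period 1; Statistics -> period 2; HCI -> period 1.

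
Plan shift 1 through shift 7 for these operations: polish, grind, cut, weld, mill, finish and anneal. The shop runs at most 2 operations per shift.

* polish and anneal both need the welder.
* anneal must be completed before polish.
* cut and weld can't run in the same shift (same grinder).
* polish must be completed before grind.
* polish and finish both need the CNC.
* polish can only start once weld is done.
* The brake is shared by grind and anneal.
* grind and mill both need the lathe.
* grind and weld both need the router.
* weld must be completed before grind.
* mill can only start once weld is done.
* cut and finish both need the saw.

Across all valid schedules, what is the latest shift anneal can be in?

shift 5

Downstream work caps anneal at shift 5.
anneal at shift 5 is achievable: anneal -> shift 5; cut -> shift 2; weld -> shift 1; finish -> shift 1; polish -> shift 6; grind -> shift 7; mill -> shift 2.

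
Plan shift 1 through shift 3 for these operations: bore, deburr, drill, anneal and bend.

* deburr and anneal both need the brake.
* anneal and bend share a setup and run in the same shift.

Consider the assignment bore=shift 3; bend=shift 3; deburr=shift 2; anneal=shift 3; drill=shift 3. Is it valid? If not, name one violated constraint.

Valid

deburr and anneal both need the brake — holds.
anneal and bend share a setup and run in the same shift — holds.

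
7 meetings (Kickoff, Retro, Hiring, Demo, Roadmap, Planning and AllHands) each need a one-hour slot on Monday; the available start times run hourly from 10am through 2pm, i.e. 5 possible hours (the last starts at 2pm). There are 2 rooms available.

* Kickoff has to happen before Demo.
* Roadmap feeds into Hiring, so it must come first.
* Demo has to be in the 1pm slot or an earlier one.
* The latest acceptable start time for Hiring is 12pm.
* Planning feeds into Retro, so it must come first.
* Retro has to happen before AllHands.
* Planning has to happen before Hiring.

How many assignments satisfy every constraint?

60

Splitting on Kickoff: it can be 10am (23), 11am (23), 12pm (14). Listing each branch's schedules as (Retro, Hiring, Demo, Roadmap, Planning, AllHands):
Kickoff=10am: (11am,12pm,12pm,11am,10am,1pm) (11am,12pm,12pm,11am,10am,2pm) (11am,12pm,1pm,11am,10am,12pm) (11am,12pm,1pm,11am,10am,1pm) (11am,12pm,1pm,11am,10am,2pm) (12pm,12pm,11am,10am,11am,1pm) (12pm,12pm,11am,10am,11am,2pm) (12pm,12pm,11am,11am,10am,1pm) (12pm,12pm,11am,11am,10am,2pm) (12pm,12pm,1pm,10am,11am,1pm) (12pm,12pm,1pm,10am,11am,2pm) (12pm,12pm,1pm,11am,10am,1pm) (12pm,12pm,1pm,11am,10am,2pm) (12pm,12pm,1pm,11am,11am,1pm) (12pm,12pm,1pm,11am,11am,2pm) (1pm,12pm,11am,10am,11am,2pm) (1pm,12pm,11am,11am,10am,2pm) (1pm,12pm,12pm,10am,11am,2pm) (1pm,12pm,12pm,11am,10am,2pm) (1pm,12pm,12pm,11am,11am,2pm) (1pm,12pm,1pm,10am,11am,2pm) (1pm,12pm,1pm,11am,10am,2pm) (1pm,12pm,1pm,11am,11am,2pm) — 23.
Kickoff=11am: (11am,12pm,12pm,10am,10am,1pm) (11am,12pm,12pm,10am,10am,2pm) (11am,12pm,1pm,10am,10am,12pm) (11am,12pm,1pm,10am,10am,1pm) (11am,12pm,1pm,10am,10am,2pm) (12pm,11am,12pm,10am,10am,1pm) (12pm,11am,12pm,10am,10am,2pm) (12pm,11am,1pm,10am,10am,1pm) (12pm,11am,1pm,10am,10am,2pm) (12pm,12pm,1pm,10am,10am,1pm) (12pm,12pm,1pm,10am,10am,2pm) (12pm,12pm,1pm,10am,11am,1pm) (12pm,12pm,1pm,10am,11am,2pm) (12pm,12pm,1pm,11am,10am,1pm) (12pm,12pm,1pm,11am,10am,2pm) (1pm,11am,12pm,10am,10am,2pm) (1pm,11am,1pm,10am,10am,2pm) (1pm,12pm,12pm,10am,10am,2pm) (1pm,12pm,12pm,10am,11am,2pm) (1pm,12pm,12pm,11am,10am,2pm) (1pm,12pm,1pm,10am,10am,2pm) (1pm,12pm,1pm,10am,11am,2pm) (1pm,12pm,1pm,11am,10am,2pm) — 23.
Kickoff=12pm: (11am,11am,1pm,10am,10am,12pm) (11am,11am,1pm,10am,10am,1pm) (11am,11am,1pm,10am,10am,2pm) (11am,12pm,1pm,10am,10am,1pm) (11am,12pm,1pm,10am,10am,2pm) (11am,12pm,1pm,11am,10am,1pm) (11am,12pm,1pm,11am,10am,2pm) (12pm,11am,1pm,10am,10am,1pm) (12pm,11am,1pm,10am,10am,2pm) (1pm,11am,1pm,10am,10am,2pm) (1pm,12pm,1pm,10am,10am,2pm) (1pm,12pm,1pm,10am,11am,2pm) (1pm,12pm,1pm,11am,10am,2pm) (1pm,12pm,1pm,11am,11am,2pm) — 14.
Summing: 23 + 23 + 14 = 60.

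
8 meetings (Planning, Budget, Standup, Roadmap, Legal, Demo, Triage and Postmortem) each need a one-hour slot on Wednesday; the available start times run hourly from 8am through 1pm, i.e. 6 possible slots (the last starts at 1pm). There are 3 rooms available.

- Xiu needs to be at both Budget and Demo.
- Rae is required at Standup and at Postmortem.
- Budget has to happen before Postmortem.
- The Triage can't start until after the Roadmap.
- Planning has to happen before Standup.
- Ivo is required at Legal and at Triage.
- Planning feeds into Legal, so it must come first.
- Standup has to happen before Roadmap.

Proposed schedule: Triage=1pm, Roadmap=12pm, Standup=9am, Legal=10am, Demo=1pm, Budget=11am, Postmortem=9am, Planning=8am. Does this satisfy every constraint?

Invalid. Rae is required at Standup and at Postmortem.

Planning has to happen before Standup — holds.
Standup has to happen before Roadmap — holds.
Planning feeds into Legal, so it must come first — holds.
Rae is required at Standup and at Postmortem — violated.
Ivo is required at Legal and at Triage — holds.
Xiu needs to be at both Budget and Demo — holds.
The Triage can't start until after the Roadmap — holds.
There are 3 rooms available — holds.
Budget has to happen before Postmortem — violated.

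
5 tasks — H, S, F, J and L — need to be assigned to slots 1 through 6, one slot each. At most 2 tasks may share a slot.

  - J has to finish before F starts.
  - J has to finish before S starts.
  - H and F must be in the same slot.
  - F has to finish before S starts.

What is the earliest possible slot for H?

2

H must be in the same slot as F, which can't be before 2, so H is at least 2; H must be in the same slot as F, which can't be after 5, so H is at most 5.
H at 2 is achievable: J -> 1; L -> 1; F -> 2; S -> 3; H -> 2.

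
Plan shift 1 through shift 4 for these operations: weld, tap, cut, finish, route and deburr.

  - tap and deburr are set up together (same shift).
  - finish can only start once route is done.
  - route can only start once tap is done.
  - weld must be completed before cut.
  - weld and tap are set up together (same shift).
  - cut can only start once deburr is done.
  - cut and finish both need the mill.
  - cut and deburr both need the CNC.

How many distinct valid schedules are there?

Splitting on weld: it can be shift 1 (6), shift 2 (1). Listing each branch's schedules as (tap, cut, finish, route, deburr) by shift number:
weld=shift 1: (1,2,3,2,1) (1,2,4,2,1) (1,2,4,3,1) (1,3,4,2,1) (1,3,4,3,1) (1,4,3,2,1) — 6.
weld=shift 2: (2,3,4,3,2) — 1.
Summing: 6 + 1 = 7.

7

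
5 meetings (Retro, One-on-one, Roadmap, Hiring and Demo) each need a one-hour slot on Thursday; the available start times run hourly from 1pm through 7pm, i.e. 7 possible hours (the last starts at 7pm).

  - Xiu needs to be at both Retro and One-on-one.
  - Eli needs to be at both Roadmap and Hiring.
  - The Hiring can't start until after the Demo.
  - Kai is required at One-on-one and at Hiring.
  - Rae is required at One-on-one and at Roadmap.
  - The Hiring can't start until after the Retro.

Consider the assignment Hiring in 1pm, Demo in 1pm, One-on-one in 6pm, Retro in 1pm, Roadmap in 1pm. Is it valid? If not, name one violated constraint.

Invalid. Eli needs to be at both Roadmap and Hiring.

The Hiring can't start until after the Retro — violated.
Kai is required at One-on-one and at Hiring — holds.
Rae is required at One-on-one and at Roadmap — holds.
The Hiring can't start until after the Demo — violated.
Xiu needs to be at both Retro and One-on-one — holds.
Eli needs to be at both Roadmap and Hiring — violated.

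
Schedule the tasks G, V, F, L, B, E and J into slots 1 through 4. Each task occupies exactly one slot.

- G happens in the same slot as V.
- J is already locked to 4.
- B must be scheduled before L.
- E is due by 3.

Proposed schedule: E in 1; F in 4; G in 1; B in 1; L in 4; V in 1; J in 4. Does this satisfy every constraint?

Yes

G happens in the same slot as V — holds.
J is already locked to 4 — holds.
B must be scheduled before L — holds.
E is due by 3 — holds.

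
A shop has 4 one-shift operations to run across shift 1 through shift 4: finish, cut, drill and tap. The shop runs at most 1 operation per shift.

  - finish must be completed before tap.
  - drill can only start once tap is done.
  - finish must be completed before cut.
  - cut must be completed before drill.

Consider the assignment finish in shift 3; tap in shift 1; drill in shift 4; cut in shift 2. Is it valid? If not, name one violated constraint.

The shop runs at most 1 operation per shift — holds.
finish must be completed before cut — violated.
finish must be completed before tap — violated.
drill can only start once tap is done — holds.
cut must be completed before drill — holds.

Invalid. finish must be completed before tap.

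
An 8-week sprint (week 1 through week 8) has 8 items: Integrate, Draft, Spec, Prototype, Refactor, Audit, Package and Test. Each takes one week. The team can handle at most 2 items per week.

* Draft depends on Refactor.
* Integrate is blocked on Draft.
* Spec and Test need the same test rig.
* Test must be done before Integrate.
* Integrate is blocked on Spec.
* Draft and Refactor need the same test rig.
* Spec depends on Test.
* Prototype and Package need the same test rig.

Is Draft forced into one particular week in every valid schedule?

Draft can be week 2 (e.g. Integrate -> week 3; Prototype -> week 3; Draft -> week 2; Spec -> week 2; Refactor -> week 1; Audit -> week 4; Test -> week 1; Package -> week 4) or week 3 (e.g. Audit in week 3; Integrate in week 4; Spec in week 2; Prototype in week 2; Refactor in week 1; Draft in week 3; Test in week 1; Package in week 4).

No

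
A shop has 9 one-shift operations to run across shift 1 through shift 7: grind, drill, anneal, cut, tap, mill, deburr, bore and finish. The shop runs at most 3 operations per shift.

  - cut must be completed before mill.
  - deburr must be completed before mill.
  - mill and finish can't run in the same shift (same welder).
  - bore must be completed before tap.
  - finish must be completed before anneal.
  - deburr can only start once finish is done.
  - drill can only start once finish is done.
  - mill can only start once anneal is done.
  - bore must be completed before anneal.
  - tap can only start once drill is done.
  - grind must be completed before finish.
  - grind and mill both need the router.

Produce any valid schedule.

finish -> shift 2; cut -> shift 1; drill -> shift 3; grind -> shift 1; tap -> shift 4; mill -> shift 4; deburr -> shift 3; bore -> shift 1; anneal -> shift 3

Checking: finish(shift 2) before drill(shift 3); bore(shift 1) before tap(shift 4); cut(shift 1) before mill(shift 4); finish(shift 2) before deburr(shift 3); finish(shift 2) before anneal(shift 3); anneal(shift 3) before mill(shift 4); deburr(shift 3) before mill(shift 4); bore(shift 1) before anneal(shift 3); grind(shift 1) before finish(shift 2); drill(shift 3) before tap(shift 4); mill(shift 4) != finish(shift 2); grind(shift 1) != mill(shift 4); max 3 per shift (cap 3).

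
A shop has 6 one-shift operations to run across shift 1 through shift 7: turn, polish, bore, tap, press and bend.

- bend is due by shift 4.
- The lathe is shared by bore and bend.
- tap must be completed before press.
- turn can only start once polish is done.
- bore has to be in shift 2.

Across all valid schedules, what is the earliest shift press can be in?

Precedence pushes press to at least shift 2.
press at shift 2 is achievable: turn in shift 2; press in shift 2; polish in shift 1; bend in shift 1; tap in shift 1; bore in shift 2.

shift 2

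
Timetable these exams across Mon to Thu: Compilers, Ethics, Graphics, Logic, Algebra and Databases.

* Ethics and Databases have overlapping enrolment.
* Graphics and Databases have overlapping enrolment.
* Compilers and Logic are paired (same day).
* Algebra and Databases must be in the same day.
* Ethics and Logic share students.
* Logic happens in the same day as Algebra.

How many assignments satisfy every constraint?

36

Splitting on Compilers: it can be Mon (9), Tue (9), Wed (9), Thu (9). Listing each branch's schedules as (Ethics, Graphics, Logic, Algebra, Databases):
Compilers=Mon: (Tue,Tue,Mon,Mon,Mon) (Tue,Wed,Mon,Mon,Mon) (Tue,Thu,Mon,Mon,Mon) (Wed,Tue,Mon,Mon,Mon) (Wed,Wed,Mon,Mon,Mon) (Wed,Thu,Mon,Mon,Mon) (Thu,Tue,Mon,Mon,Mon) (Thu,Wed,Mon,Mon,Mon) (Thu,Thu,Mon,Mon,Mon) — 9.
Compilers=Tue: (Mon,Mon,Tue,Tue,Tue) (Mon,Wed,Tue,Tue,Tue) (Mon,Thu,Tue,Tue,Tue) (Wed,Mon,Tue,Tue,Tue) (Wed,Wed,Tue,Tue,Tue) (Wed,Thu,Tue,Tue,Tue) (Thu,Mon,Tue,Tue,Tue) (Thu,Wed,Tue,Tue,Tue) (Thu,Thu,Tue,Tue,Tue) — 9.
Compilers=Wed: (Mon,Mon,Wed,Wed,Wed) (Mon,Tue,Wed,Wed,Wed) (Mon,Thu,Wed,Wed,Wed) (Tue,Mon,Wed,Wed,Wed) (Tue,Tue,Wed,Wed,Wed) (Tue,Thu,Wed,Wed,Wed) (Thu,Mon,Wed,Wed,Wed) (Thu,Tue,Wed,Wed,Wed) (Thu,Thu,Wed,Wed,Wed) — 9.
Compilers=Thu: (Mon,Mon,Thu,Thu,Thu) (Mon,Tue,Thu,Thu,Thu) (Mon,Wed,Thu,Thu,Thu) (Tue,Mon,Thu,Thu,Thu) (Tue,Tue,Thu,Thu,Thu) (Tue,Wed,Thu,Thu,Thu) (Wed,Mon,Thu,Thu,Thu) (Wed,Tue,Thu,Thu,Thu) (Wed,Wed,Thu,Thu,Thu) — 9.
Summing: 9 + 9 + 9 + 9 = 36.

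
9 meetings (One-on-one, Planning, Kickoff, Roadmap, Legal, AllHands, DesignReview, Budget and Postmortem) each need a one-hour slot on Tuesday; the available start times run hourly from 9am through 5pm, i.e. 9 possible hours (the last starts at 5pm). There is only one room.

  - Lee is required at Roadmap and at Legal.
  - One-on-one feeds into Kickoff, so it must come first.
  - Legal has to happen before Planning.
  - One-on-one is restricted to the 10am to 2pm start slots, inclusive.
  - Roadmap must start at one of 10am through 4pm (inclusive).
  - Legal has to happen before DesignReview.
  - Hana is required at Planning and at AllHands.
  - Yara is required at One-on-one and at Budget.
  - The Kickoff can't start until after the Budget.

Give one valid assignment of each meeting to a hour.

One-on-one -> 10am; Postmortem -> 5pm; Legal -> 1pm; DesignReview -> 3pm; Budget -> 9am; Planning -> 2pm; Kickoff -> 12pm; Roadmap -> 11am; AllHands -> 4pm

Checking: Budget(9am) before Kickoff(12pm); One-on-one(10am) before Kickoff(12pm); Legal(1pm) before Planning(2pm); Legal(1pm) before DesignReview(3pm); Planning(2pm) != AllHands(4pm); One-on-one(10am) != Budget(9am); Roadmap(11am) != Legal(1pm); Roadmap=11am in [10am,4pm]; One-on-one=10am in [10am,2pm]; max 1 per hour (cap 1).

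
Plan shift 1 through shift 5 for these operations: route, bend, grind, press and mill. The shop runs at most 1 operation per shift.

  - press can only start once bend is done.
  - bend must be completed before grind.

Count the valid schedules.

40

Splitting on route: it can be shift 1 (8), shift 2 (8), shift 3 (8), shift 4 (8), shift 5 (8). Listing each branch's schedules as (bend, grind, press, mill) by shift number:
route=shift 1: (2,3,4,5) (2,3,5,4) (2,4,3,5) (2,4,5,3) (2,5,3,4) (2,5,4,3) (3,4,5,2) (3,5,4,2) — 8.
route=shift 2: (1,3,4,5) (1,3,5,4) (1,4,3,5) (1,4,5,3) (1,5,3,4) (1,5,4,3) (3,4,5,1) (3,5,4,1) — 8.
route=shift 3: (1,2,4,5) (1,2,5,4) (1,4,2,5) (1,4,5,2) (1,5,2,4) (1,5,4,2) (2,4,5,1) (2,5,4,1) — 8.
route=shift 4: (1,2,3,5) (1,2,5,3) (1,3,2,5) (1,3,5,2) (1,5,2,3) (1,5,3,2) (2,3,5,1) (2,5,3,1) — 8.
route=shift 5: (1,2,3,4) (1,2,4,3) (1,3,2,4) (1,3,4,2) (1,4,2,3) (1,4,3,2) (2,3,4,1) (2,4,3,1) — 8.
Summing: 8 + 8 + 8 + 8 + 8 = 40.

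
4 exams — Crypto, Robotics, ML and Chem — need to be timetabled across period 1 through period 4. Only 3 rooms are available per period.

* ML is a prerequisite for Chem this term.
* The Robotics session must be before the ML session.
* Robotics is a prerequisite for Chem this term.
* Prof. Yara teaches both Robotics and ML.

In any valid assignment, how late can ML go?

Precedence pushes ML to at least period 2; downstream work caps ML at period 3.
ML at period 3 is achievable: Chem in period 4, ML in period 3, Robotics in period 1, Crypto in period 1.

period 3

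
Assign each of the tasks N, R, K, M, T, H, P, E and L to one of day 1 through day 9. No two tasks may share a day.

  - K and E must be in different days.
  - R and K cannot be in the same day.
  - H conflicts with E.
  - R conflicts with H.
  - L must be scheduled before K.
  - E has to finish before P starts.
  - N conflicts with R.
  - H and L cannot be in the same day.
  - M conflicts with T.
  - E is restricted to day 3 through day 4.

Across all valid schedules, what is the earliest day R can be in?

day 1

R at day 1 is achievable: K=day 4; E=day 3; H=day 9; T=day 8; P=day 5; L=day 2; N=day 6; M=day 7; R=day 1.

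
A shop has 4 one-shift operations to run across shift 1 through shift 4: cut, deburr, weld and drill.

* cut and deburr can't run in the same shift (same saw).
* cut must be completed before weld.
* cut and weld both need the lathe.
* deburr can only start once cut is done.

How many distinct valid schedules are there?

Splitting on cut: it can be shift 1 (36), shift 2 (16), shift 3 (4). Listing each branch's schedules as (deburr, weld, drill) by shift number:
cut=shift 1: (2,2,1) (2,2,2) (2,2,3) (2,2,4) (2,3,1) (2,3,2) (2,3,3) (2,3,4) (2,4,1) (2,4,2) (2,4,3) (2,4,4) (3,2,1) (3,2,2) (3,2,3) (3,2,4) (3,3,1) (3,3,2) (3,3,3) (3,3,4) (3,4,1) (3,4,2) (3,4,3) (3,4,4) (4,2,1) (4,2,2) (4,2,3) (4,2,4) (4,3,1) (4,3,2) (4,3,3) (4,3,4) (4,4,1) (4,4,2) (4,4,3) (4,4,4) — 36.
cut=shift 2: (3,3,1) (3,3,2) (3,3,3) (3,3,4) (3,4,1) (3,4,2) (3,4,3) (3,4,4) (4,3,1) (4,3,2) (4,3,3) (4,3,4) (4,4,1) (4,4,2) (4,4,3) (4,4,4) — 16.
cut=shift 3: (4,4,1) (4,4,2) (4,4,3) (4,4,4) — 4.
Summing: 36 + 16 + 4 = 56.

56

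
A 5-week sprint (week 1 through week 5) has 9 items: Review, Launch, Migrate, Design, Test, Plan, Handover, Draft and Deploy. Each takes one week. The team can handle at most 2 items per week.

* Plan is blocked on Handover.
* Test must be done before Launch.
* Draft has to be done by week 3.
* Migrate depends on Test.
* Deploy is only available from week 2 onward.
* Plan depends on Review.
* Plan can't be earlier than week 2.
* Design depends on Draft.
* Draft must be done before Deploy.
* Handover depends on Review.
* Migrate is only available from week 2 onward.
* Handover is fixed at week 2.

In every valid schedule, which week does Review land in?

week 1

Downstream work caps Review at week 1.
So Review is pinned to week 1.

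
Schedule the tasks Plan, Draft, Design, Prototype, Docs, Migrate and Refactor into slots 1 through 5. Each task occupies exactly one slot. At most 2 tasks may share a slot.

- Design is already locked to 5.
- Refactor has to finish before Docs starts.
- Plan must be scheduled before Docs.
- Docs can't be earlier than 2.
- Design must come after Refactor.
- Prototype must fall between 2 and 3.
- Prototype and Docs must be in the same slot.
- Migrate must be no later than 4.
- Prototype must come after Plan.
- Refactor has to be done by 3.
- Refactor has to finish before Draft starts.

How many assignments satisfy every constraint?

30

Splitting on Plan: it can be 1 (18), 2 (12). Listing each branch's schedules as (Draft, Design, Prototype, Docs, Migrate, Refactor):
Plan=1: (2,5,3,3,2,1) (2,5,3,3,4,1) (3,5,2,2,3,1) (3,5,2,2,4,1) (4,5,2,2,3,1) (4,5,2,2,4,1) (4,5,3,3,1,2) (4,5,3,3,2,1) (4,5,3,3,2,2) (4,5,3,3,4,1) (4,5,3,3,4,2) (5,5,2,2,3,1) (5,5,2,2,4,1) (5,5,3,3,1,2) (5,5,3,3,2,1) (5,5,3,3,2,2) (5,5,3,3,4,1) (5,5,3,3,4,2) — 18.
Plan=2: (2,5,3,3,1,1) (2,5,3,3,4,1) (4,5,3,3,1,1) (4,5,3,3,1,2) (4,5,3,3,2,1) (4,5,3,3,4,1) (4,5,3,3,4,2) (5,5,3,3,1,1) (5,5,3,3,1,2) (5,5,3,3,2,1) (5,5,3,3,4,1) (5,5,3,3,4,2) — 12.
Summing: 18 + 12 = 30.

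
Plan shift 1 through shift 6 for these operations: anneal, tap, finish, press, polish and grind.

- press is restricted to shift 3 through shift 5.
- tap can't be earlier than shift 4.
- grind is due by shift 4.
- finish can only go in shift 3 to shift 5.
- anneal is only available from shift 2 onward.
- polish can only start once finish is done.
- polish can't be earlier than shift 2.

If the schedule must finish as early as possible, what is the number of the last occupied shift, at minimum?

The precedence chain requires at least 2 distinct shifts.
tap can't be placed before shift 4, so the schedule must run through at least shift 4.
4 works (last occupied shift: shift 4): for example tap in shift 4, press in shift 3, polish in shift 4, anneal in shift 2, finish in shift 3, grind in shift 1.

shift 4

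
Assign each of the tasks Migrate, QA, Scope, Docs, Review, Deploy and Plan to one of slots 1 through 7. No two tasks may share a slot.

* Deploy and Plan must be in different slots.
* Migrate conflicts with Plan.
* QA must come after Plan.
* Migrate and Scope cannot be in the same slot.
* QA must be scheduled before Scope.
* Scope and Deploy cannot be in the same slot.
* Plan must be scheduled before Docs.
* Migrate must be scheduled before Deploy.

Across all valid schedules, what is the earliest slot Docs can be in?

2

Precedence pushes Docs to at least 2.
Docs at 2 is achievable: QA=3, Review=7, Scope=5, Deploy=6, Migrate=4, Docs=2, Plan=1.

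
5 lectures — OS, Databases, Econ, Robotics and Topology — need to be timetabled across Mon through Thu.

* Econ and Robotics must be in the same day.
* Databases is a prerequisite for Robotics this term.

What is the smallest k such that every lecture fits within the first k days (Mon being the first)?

2 days

The precedence chain requires at least 2 distinct days.
2 works (last occupied day: Tue): for example Topology in Mon, OS in Mon, Econ in Tue, Databases in Mon, Robotics in Tue.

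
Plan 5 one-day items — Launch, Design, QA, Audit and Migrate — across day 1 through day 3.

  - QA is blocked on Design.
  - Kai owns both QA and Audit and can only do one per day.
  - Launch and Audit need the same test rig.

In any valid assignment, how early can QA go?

day 2

Precedence pushes QA to at least day 2.
QA at day 2 is achievable: Launch=day 1; QA=day 2; Migrate=day 1; Audit=day 3; Design=day 1.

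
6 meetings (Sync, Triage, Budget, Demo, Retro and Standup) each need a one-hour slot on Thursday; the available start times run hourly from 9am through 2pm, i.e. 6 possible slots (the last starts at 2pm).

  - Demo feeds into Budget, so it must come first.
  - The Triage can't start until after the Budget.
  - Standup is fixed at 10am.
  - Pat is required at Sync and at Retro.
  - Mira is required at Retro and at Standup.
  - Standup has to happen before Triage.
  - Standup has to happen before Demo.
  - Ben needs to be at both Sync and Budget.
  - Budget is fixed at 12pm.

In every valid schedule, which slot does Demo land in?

Standup is fixed at 10am and must come before Demo, so Demo is at least 11am.
Budget is fixed at 12pm and must come after Demo, so Demo is at most 11am.
So Demo must be 11am.

11am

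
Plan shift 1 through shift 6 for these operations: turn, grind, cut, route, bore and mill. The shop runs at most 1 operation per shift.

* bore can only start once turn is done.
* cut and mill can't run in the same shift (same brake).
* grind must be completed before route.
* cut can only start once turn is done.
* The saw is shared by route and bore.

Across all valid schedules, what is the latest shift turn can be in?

shift 4

Downstream work caps turn at shift 5.
turn at shift 4 is achievable: mill in shift 3; grind in shift 1; cut in shift 5; route in shift 2; bore in shift 6; turn in shift 4.
Nothing later works — the conflict and capacity constraints rule out every shift after shift 4.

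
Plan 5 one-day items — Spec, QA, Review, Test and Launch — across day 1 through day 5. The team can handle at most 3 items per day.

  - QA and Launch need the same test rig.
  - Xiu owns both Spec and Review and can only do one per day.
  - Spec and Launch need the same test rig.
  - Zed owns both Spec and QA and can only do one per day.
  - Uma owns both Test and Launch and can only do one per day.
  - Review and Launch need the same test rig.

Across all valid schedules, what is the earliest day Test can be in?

day 1

Test at day 1 is achievable: Review=day 2, Test=day 1, QA=day 2, Spec=day 1, Launch=day 3.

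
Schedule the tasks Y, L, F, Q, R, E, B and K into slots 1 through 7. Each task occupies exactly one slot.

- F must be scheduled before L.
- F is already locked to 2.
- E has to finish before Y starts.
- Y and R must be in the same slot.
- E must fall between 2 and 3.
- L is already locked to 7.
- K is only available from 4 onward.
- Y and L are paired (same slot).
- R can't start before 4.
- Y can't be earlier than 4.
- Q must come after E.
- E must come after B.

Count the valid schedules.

Splitting on Q: it can be 3 (4), 4 (12), 5 (12), 6 (12), 7 (12). Listing each branch's schedules as (Y, L, F, R, E, B, K):
Q=3: (7,7,2,7,2,1,4) (7,7,2,7,2,1,5) (7,7,2,7,2,1,6) (7,7,2,7,2,1,7) — 4.
Q=4: (7,7,2,7,2,1,4) (7,7,2,7,2,1,5) (7,7,2,7,2,1,6) (7,7,2,7,2,1,7) (7,7,2,7,3,1,4) (7,7,2,7,3,1,5) (7,7,2,7,3,1,6) (7,7,2,7,3,1,7) (7,7,2,7,3,2,4) (7,7,2,7,3,2,5) (7,7,2,7,3,2,6) (7,7,2,7,3,2,7) — 12.
Q=5: (7,7,2,7,2,1,4) (7,7,2,7,2,1,5) (7,7,2,7,2,1,6) (7,7,2,7,2,1,7) (7,7,2,7,3,1,4) (7,7,2,7,3,1,5) (7,7,2,7,3,1,6) (7,7,2,7,3,1,7) (7,7,2,7,3,2,4) (7,7,2,7,3,2,5) (7,7,2,7,3,2,6) (7,7,2,7,3,2,7) — 12.
Q=6: (7,7,2,7,2,1,4) (7,7,2,7,2,1,5) (7,7,2,7,2,1,6) (7,7,2,7,2,1,7) (7,7,2,7,3,1,4) (7,7,2,7,3,1,5) (7,7,2,7,3,1,6) (7,7,2,7,3,1,7) (7,7,2,7,3,2,4) (7,7,2,7,3,2,5) (7,7,2,7,3,2,6) (7,7,2,7,3,2,7) — 12.
Q=7: (7,7,2,7,2,1,4) (7,7,2,7,2,1,5) (7,7,2,7,2,1,6) (7,7,2,7,2,1,7) (7,7,2,7,3,1,4) (7,7,2,7,3,1,5) (7,7,2,7,3,1,6) (7,7,2,7,3,1,7) (7,7,2,7,3,2,4) (7,7,2,7,3,2,5) (7,7,2,7,3,2,6) (7,7,2,7,3,2,7) — 12.
Summing: 4 + 12 + 12 + 12 + 12 = 52.

52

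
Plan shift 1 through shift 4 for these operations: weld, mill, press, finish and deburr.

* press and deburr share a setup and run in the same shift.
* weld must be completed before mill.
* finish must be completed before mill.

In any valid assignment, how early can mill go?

Precedence pushes mill to at least shift 2.
mill at shift 2 is achievable: weld=shift 1; deburr=shift 1; press=shift 1; finish=shift 1; mill=shift 2.

shift 2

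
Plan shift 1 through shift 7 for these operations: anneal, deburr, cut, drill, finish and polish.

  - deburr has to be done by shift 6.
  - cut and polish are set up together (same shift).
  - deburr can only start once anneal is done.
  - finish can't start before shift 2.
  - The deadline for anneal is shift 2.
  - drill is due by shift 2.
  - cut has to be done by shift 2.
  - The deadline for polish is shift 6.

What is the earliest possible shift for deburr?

shift 2

Precedence pushes deburr to at least shift 2; deburr's own window allows nothing later than shift 6.
deburr at shift 2 is achievable: finish in shift 2; deburr in shift 2; drill in shift 1; polish in shift 1; anneal in shift 1; cut in shift 1.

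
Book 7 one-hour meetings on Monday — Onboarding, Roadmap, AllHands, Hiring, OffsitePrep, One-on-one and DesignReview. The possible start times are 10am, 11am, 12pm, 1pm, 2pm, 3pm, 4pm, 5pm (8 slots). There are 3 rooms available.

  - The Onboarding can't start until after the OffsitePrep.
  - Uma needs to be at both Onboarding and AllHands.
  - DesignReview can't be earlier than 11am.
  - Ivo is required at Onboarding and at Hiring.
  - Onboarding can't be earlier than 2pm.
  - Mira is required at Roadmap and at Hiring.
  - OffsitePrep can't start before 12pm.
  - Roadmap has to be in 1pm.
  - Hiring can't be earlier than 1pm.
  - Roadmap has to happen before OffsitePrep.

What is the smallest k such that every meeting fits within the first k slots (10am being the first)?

The precedence chain requires at least 3 distinct slots.
With at most 3 per slot and 7 meetings, at least 3 slots are needed.
Propagating the time windows through the other constraints, Onboarding can't land before 3pm — that is slot 6 counting from 10am — so the schedule must run through at least 6 slots.
6 works (last occupied slot: 3pm): for example DesignReview -> 11am; One-on-one -> 10am; Hiring -> 2pm; OffsitePrep -> 2pm; Onboarding -> 3pm; Roadmap -> 1pm; AllHands -> 10am.

6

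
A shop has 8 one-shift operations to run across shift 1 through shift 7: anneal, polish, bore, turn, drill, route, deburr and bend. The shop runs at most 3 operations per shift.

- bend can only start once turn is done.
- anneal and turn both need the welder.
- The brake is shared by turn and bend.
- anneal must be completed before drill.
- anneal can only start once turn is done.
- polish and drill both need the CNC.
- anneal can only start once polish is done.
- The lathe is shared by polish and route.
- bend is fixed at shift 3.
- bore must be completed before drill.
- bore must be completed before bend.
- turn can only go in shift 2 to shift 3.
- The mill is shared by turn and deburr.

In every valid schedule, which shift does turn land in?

turn's window is shift 2–shift 3.
bend is fixed at shift 3, and turn can't share a shift with bend.
So turn must be shift 2.

shift 2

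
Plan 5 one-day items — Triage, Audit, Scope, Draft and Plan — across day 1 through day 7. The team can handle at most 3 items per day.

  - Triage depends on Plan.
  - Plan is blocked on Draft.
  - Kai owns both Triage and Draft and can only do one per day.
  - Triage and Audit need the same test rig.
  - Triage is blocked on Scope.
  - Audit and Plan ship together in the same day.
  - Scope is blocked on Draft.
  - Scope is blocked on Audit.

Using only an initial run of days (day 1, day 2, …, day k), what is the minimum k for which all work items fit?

The precedence chain requires at least 4 distinct days.
With at most 3 per day and 5 work items, at least 2 days are needed.
4 works (last occupied day: day 4): for example Triage in day 4; Plan in day 2; Audit in day 2; Draft in day 1; Scope in day 3.

4 days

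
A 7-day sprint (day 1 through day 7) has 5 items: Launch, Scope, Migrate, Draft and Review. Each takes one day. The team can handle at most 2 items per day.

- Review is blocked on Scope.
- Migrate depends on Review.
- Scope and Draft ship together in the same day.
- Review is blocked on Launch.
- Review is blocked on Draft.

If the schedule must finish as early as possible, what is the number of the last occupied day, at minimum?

The precedence chain requires at least 3 distinct days.
With at most 2 per day and 5 work items, at least 3 days are needed.
Could 3 days be enough, i.e. nothing placed later than day 3? No: Review must come after Launch (at day 1 or later) → {day 2, day 3}; Launch must come before Review (at day 3 or earlier) → {day 1, day 2}; Draft must come before Review (at day 3 or earlier) → {day 1, day 2}; Scope must come before Review (at day 3 or earlier) → {day 1, day 2}; Migrate must come after Review (at day 2 or later) → {day 3}; Review must come before Migrate (at day 3 or earlier) → {day 2}; Launch must come before Review (at day 2 or earlier) → {day 1}; Draft must come before Review (at day 2 or earlier) → {day 1}; Scope must come before Review (at day 2 or earlier) → {day 1}; that puts Launch, Scope and Draft all in day 1 — more than 2 per day.
So 3 days is not enough.
4 works (last occupied day: day 4): for example Migrate in day 4, Draft in day 2, Launch in day 1, Review in day 3, Scope in day 2.

4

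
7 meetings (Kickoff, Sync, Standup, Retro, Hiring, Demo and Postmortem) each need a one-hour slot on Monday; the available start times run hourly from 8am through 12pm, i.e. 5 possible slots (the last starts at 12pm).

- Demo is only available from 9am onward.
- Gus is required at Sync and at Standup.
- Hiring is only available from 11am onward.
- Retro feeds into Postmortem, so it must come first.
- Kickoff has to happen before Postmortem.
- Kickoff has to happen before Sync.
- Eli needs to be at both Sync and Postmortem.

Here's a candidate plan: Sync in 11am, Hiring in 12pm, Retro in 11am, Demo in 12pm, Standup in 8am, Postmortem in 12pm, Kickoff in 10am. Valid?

Yes

Retro feeds into Postmortem, so it must come first — holds.
Gus is required at Sync and at Standup — holds.
Kickoff has to happen before Postmortem — holds.
Kickoff has to happen before Sync — holds.
Hiring is only available from 11am onward — holds.
Eli needs to be at both Sync and Postmortem — holds.
Demo is only available from 9am onward — holds.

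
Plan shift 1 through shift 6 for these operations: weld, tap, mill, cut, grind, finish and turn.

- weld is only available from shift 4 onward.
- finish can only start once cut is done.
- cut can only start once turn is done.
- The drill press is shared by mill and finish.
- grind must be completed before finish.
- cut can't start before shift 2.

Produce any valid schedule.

weld -> shift 4; turn -> shift 1; cut -> shift 2; grind -> shift 1; tap -> shift 1; mill -> shift 1; finish -> shift 3

Checking: turn(shift 1) before cut(shift 2); cut(shift 2) before finish(shift 3); grind(shift 1) before finish(shift 3); mill(shift 1) != finish(shift 3); cut=shift 2 in [shift 2,shift 6]; weld=shift 4 in [shift 4,shift 6].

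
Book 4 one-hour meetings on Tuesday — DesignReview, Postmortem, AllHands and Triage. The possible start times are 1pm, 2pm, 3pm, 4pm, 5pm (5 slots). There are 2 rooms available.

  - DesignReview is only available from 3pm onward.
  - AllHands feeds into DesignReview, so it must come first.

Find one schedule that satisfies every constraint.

Postmortem in 1pm, AllHands in 1pm, Triage in 2pm, DesignReview in 3pm

Checking: AllHands(1pm) before DesignReview(3pm); DesignReview=3pm in [3pm,5pm]; max 2 per slot (cap 2).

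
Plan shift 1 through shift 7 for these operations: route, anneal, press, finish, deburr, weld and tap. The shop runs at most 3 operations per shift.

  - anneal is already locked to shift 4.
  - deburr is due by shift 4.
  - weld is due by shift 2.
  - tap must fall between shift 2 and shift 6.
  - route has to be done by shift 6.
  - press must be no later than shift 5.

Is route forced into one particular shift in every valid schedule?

No

route can be shift 1 (e.g. press in shift 2; route in shift 1; finish in shift 2; deburr in shift 1; tap in shift 2; weld in shift 1; anneal in shift 4) or shift 2 (e.g. route -> shift 2, tap -> shift 2, deburr -> shift 1, press -> shift 1, finish -> shift 2, anneal -> shift 4, weld -> shift 1).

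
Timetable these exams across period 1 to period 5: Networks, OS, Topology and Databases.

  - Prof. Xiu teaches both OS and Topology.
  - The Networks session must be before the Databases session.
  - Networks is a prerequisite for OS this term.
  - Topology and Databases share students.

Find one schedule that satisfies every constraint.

Databases in period 2; OS in period 2; Topology in period 1; Networks in period 1

Checking: Networks(period 1) before Databases(period 2); Networks(period 1) before OS(period 2); OS(period 2) != Topology(period 1); Topology(period 1) != Databases(period 2).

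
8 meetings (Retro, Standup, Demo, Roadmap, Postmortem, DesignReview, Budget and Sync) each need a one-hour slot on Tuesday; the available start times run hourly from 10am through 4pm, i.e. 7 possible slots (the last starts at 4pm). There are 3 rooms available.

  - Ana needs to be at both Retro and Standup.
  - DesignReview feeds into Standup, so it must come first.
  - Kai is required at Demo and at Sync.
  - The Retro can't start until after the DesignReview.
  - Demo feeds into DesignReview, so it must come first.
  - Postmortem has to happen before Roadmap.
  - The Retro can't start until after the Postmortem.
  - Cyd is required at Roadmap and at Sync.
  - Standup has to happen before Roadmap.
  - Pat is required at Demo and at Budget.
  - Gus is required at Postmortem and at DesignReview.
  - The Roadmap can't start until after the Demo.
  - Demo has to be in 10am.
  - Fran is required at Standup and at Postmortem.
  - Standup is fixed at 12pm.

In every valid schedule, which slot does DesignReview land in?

Demo is fixed at 10am and must come before DesignReview, so DesignReview is at least 11am.
Standup is fixed at 12pm and must come after DesignReview, so DesignReview is at most 11am.
So DesignReview must be 11am.

11am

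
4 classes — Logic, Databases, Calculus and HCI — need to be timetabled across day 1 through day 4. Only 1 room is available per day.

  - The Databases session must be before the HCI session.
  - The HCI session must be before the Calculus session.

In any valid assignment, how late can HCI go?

Precedence pushes HCI to at least day 2; downstream work caps HCI at day 3.
HCI at day 3 is achievable: Calculus=day 4, HCI=day 3, Databases=day 1, Logic=day 2.

day 3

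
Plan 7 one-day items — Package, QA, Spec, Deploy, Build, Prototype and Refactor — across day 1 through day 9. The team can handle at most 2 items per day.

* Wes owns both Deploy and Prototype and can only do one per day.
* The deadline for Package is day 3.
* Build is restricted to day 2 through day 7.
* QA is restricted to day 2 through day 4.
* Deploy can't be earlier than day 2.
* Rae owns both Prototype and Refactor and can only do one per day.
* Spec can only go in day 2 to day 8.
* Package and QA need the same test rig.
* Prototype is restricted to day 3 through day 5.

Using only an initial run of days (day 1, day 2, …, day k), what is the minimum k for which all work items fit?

With at most 2 per day and 7 work items, at least 4 days are needed.
Prototype can't be placed before day 3, so the schedule must run through at least day 3.
4 works (last occupied day: day 4): for example Prototype=day 3; Refactor=day 1; Package=day 1; QA=day 2; Deploy=day 4; Spec=day 2; Build=day 3.

4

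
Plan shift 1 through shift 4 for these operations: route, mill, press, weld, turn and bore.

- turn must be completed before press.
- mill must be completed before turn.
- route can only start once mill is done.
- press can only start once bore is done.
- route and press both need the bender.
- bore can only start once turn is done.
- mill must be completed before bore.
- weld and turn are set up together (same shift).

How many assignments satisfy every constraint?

Enumerating: bore -> shift 3; weld -> shift 2; turn -> shift 2; mill -> shift 1; press -> shift 4; route -> shift 2 | bore=shift 3; turn=shift 2; weld=shift 2; mill=shift 1; route=shift 3; press=shift 4.

2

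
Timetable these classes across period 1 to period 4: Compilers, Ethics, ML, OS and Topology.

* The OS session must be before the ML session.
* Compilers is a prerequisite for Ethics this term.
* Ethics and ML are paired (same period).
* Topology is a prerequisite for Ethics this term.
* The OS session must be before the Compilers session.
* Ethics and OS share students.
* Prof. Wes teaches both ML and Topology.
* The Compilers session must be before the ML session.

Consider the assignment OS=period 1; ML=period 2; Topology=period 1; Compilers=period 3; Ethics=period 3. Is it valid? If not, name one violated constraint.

The OS session must be before the ML session — holds.
Compilers is a prerequisite for Ethics this term — violated.
The Compilers session must be before the ML session — violated.
Ethics and ML are paired (same period) — violated.
Prof. Wes teaches both ML and Topology — holds.
Topology is a prerequisite for Ethics this term — holds.
Ethics and OS share students — holds.
The OS session must be before the Compilers session — holds.

Invalid. The Compilers session must be before the ML session.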